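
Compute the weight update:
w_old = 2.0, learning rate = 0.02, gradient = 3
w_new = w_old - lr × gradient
w_new = 1.94

w_new = w - η·∂L/∂w = 2.0 - 0.02×(3) = 2.0 - (0.06) = 1.94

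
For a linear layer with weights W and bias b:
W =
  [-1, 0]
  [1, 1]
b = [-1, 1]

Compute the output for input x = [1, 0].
y = [-2, 2]

Wx = [-1×1 + 0×0, 1×1 + 1×0]
   = [-1, 1]
y = Wx + b = [-1 + -1, 1 + 1] = [-2, 2]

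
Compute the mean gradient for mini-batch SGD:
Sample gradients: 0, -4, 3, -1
Average gradient = -0.5

Average = (1/4)(0 + -4 + 3 + -1) = -2/4 = -0.5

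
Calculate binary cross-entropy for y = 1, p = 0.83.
L = 0.1863

L = -1·log(0.83) - 0·log(0.17) = -log(0.83) = 0.1863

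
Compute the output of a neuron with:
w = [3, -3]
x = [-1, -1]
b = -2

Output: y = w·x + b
y = -2

y = (3)(-1) + (-3)(-1) + -2 = -2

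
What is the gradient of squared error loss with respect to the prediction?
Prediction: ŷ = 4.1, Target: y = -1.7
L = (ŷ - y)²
∂L/∂ŷ = 11.6

∂L/∂ŷ = 2(ŷ - y) = 2(4.1 - -1.7) = 2(5.8) = 11.6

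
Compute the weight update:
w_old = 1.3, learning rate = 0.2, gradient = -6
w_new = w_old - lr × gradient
w_new = 2.5

w_new = w - η·∂L/∂w = 1.3 - 0.2×(-6) = 1.3 - (-1.2) = 2.5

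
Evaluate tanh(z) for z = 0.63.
0.5581

tanh(0.63) = (e^(0.63) - e^(-0.63))/(e^(0.63) + e^(-0.63)) = 0.5581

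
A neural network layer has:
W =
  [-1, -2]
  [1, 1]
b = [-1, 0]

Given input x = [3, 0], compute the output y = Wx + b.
y = [-4, 3]

Wx = [-1×3 + -2×0, 1×3 + 1×0]
   = [-3, 3]
y = Wx + b = [-3 + -1, 3 + 0] = [-4, 3]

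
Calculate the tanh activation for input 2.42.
0.9843

tanh(2.42) = (e^(2.42) - e^(-2.42))/(e^(2.42) + e^(-2.42)) = 0.9843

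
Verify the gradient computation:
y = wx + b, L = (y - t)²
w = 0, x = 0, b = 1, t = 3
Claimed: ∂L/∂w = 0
Correct

y = (0)(0) + 1 = 1
∂L/∂y = 2(y - t) = 2(1 - 3) = -4
∂y/∂w = x = 0
∂L/∂w = -4 × 0 = 0

Claimed value: 0
Correct: The correct gradient is 0.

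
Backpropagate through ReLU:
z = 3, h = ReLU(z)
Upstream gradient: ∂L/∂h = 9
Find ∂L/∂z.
∂L/∂z = 9

h = ReLU(3) = 3
Since z > 0: ∂h/∂z = 1
∂L/∂z = ∂L/∂h · ∂h/∂z = 9 × 1 = 9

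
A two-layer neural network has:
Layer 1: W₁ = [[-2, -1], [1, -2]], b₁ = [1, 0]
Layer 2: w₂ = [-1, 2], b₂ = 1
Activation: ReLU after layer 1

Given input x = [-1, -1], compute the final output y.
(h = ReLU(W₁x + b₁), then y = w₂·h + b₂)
y = -1

Layer 1 pre-activation: z₁ = [4, 1]
After ReLU: h = [4, 1]
Layer 2 output: y = -1×4 + 2×1 + 1 = -1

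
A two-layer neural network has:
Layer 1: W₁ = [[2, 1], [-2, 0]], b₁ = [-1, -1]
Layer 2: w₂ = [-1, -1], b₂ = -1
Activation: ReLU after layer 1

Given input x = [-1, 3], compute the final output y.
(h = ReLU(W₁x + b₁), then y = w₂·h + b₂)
y = -2

Layer 1 pre-activation: z₁ = [0, 1]
After ReLU: h = [0, 1]
Layer 2 output: y = -1×0 + -1×1 + -1 = -2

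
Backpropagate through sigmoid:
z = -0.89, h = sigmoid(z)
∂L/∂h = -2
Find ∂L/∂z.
∂L/∂z = -0.4127

σ(-0.89) = 0.2911
σ'(-0.89) = σ(-0.89)(1 - σ(-0.89)) = 0.2911 × 0.7089 = 0.2064
∂L/∂z = ∂L/∂h · σ'(z) = -2 × 0.2064 = -0.4127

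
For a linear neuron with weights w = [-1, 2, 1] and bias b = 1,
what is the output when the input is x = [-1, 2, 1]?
y = 7

y = (-1)(-1) + (2)(2) + (1)(1) + 1 = 7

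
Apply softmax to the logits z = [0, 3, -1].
p = [0.0466, 0.9362, 0.0171]

exp(z) = [1, 20.09, 0.3679]
Sum = 21.45
p = [0.0466, 0.9362, 0.0171]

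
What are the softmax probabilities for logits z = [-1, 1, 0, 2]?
p = [0.0321, 0.2369, 0.0871, 0.6439]

exp(z) = [0.3679, 2.718, 1, 7.389]
Sum = 11.48
p = [0.0321, 0.2369, 0.0871, 0.6439]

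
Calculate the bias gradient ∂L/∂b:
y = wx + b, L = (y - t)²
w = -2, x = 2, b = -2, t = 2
∂L/∂b = -16

y = wx + b = (-2)(2) + -2 = -6
∂L/∂y = 2(y - t) = 2(-6 - 2) = -16
∂y/∂b = 1
∂L/∂b = ∂L/∂y · ∂y/∂b = -16 × 1 = -16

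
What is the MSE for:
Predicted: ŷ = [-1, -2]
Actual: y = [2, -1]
MSE = 5

MSE = (1/2)((-1-2)² + (-2--1)²) = (1/2)(9 + 1) = 5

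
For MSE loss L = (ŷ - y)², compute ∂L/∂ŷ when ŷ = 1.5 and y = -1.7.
∂L/∂ŷ = 6.4

∂L/∂ŷ = 2(ŷ - y) = 2(1.5 - -1.7) = 2(3.2) = 6.4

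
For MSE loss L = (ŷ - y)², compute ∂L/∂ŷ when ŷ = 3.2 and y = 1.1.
∂L/∂ŷ = 4.2

∂L/∂ŷ = 2(ŷ - y) = 2(3.2 - 1.1) = 2(2.1) = 4.2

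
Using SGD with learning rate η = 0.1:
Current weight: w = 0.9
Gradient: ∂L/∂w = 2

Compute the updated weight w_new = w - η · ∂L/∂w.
w_new = 0.7

w_new = w - η·∂L/∂w = 0.9 - 0.1×(2) = 0.9 - (0.2) = 0.7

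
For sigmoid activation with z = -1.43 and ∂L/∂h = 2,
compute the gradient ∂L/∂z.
∂L/∂z = 0.3116

σ(-1.43) = 0.1931
σ'(-1.43) = σ(-1.43)(1 - σ(-1.43)) = 0.1931 × 0.8069 = 0.1558
∂L/∂z = ∂L/∂h · σ'(z) = 2 × 0.1558 = 0.3116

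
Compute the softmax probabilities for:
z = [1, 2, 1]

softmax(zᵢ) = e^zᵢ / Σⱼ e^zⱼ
p = [0.2119, 0.5761, 0.2119]

exp(z) = [2.718, 7.389, 2.718]
Sum = 12.83
p = [0.2119, 0.5761, 0.2119]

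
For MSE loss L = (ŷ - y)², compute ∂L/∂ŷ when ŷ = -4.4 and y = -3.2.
∂L/∂ŷ = -2.4

∂L/∂ŷ = 2(ŷ - y) = 2(-4.4 - -3.2) = 2(-1.2) = -2.4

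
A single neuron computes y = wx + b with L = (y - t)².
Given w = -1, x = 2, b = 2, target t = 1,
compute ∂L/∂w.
∂L/∂w = -4

y = wx + b = (-1)(2) + 2 = 0
∂L/∂y = 2(y - t) = 2(0 - 1) = -2
∂y/∂w = x = 2
∂L/∂w = ∂L/∂y · ∂y/∂w = -2 × 2 = -4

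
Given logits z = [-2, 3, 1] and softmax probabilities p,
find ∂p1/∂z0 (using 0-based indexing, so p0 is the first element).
∂p1/∂z0 = -0.005166

p = softmax(z) = [0.0059, 0.8756, 0.1185]
p1 = 0.8756, p0 = 0.0059

∂p1/∂z0 = -p1 × p0 = -0.8756 × 0.0059 = -0.005166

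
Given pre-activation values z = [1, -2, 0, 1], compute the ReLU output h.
h = [1, 0, 0, 1]

ReLU applied element-wise: max(0,1)=1, max(0,-2)=0, max(0,0)=0, max(0,1)=1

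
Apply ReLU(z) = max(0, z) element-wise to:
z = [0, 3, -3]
h = [0, 3, 0]

ReLU applied element-wise: max(0,0)=0, max(0,3)=3, max(0,-3)=0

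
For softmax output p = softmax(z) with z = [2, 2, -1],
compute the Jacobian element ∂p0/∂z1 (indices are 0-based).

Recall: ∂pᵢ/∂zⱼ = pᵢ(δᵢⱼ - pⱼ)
∂p0/∂z1 = -0.238

p = softmax(z) = [0.4879, 0.4879, 0.02429]
p0 = 0.4879, p1 = 0.4879

∂p0/∂z1 = -p0 × p1 = -0.4879 × 0.4879 = -0.238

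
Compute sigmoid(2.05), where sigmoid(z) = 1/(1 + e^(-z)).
0.8859

sigmoid(2.05) = 1/(1 + e^(-2.05)) = 1/(1 + 0.1287) = 0.8859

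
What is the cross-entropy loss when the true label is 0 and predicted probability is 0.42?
L = 0.5447

L = -0·log(0.42) - 1·log(0.58) = -log(0.58) = 0.5447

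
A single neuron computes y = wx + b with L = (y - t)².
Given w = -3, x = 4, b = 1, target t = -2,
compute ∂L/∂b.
∂L/∂b = -18

y = wx + b = (-3)(4) + 1 = -11
∂L/∂y = 2(y - t) = 2(-11 - -2) = -18
∂y/∂b = 1
∂L/∂b = ∂L/∂y · ∂y/∂b = -18 × 1 = -18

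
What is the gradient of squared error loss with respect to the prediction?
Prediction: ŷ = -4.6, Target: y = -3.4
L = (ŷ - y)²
∂L/∂ŷ = -2.4

∂L/∂ŷ = 2(ŷ - y) = 2(-4.6 - -3.4) = 2(-1.2) = -2.4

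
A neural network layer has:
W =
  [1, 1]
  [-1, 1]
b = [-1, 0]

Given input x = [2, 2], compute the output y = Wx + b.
y = [3, 0]

Wx = [1×2 + 1×2, -1×2 + 1×2]
   = [4, 0]
y = Wx + b = [4 + -1, 0 + 0] = [3, 0]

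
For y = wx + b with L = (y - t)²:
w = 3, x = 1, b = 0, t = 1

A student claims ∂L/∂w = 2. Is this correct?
Incorrect

y = (3)(1) + 0 = 3
∂L/∂y = 2(y - t) = 2(3 - 1) = 4
∂y/∂w = x = 1
∂L/∂w = 4 × 1 = 4

Claimed value: 2
Incorrect: The correct gradient is 4.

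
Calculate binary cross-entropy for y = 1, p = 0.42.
L = 0.8675

L = -1·log(0.42) - 0·log(0.58) = -log(0.42) = 0.8675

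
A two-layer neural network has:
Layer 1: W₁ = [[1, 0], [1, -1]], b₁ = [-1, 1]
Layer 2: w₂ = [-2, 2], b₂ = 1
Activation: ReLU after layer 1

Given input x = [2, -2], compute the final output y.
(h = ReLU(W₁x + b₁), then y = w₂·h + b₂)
y = 9

Layer 1 pre-activation: z₁ = [1, 5]
After ReLU: h = [1, 5]
Layer 2 output: y = -2×1 + 2×5 + 1 = 9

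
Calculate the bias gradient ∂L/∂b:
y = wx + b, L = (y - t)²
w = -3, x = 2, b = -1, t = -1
∂L/∂b = -12

y = wx + b = (-3)(2) + -1 = -7
∂L/∂y = 2(y - t) = 2(-7 - -1) = -12
∂y/∂b = 1
∂L/∂b = ∂L/∂y · ∂y/∂b = -12 × 1 = -12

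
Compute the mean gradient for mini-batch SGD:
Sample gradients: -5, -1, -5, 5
Average gradient = -1.5

Average = (1/4)(-5 + -1 + -5 + 5) = -6/4 = -1.5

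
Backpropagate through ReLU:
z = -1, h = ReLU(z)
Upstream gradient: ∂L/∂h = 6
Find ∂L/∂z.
∂L/∂z = 0

h = ReLU(-1) = 0
Since z < 0: ∂h/∂z = 0
∂L/∂z = ∂L/∂h · ∂h/∂z = 6 × 0 = 0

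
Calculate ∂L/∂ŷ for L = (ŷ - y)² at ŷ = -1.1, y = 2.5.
∂L/∂ŷ = -7.2

∂L/∂ŷ = 2(ŷ - y) = 2(-1.1 - 2.5) = 2(-3.6) = -7.2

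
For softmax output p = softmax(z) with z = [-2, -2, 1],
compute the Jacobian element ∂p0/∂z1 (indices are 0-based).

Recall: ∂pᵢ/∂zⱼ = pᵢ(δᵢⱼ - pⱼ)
∂p0/∂z1 = -0.00205

p = softmax(z) = [0.04528, 0.04528, 0.9094]
p0 = 0.04528, p1 = 0.04528

∂p0/∂z1 = -p0 × p1 = -0.04528 × 0.04528 = -0.00205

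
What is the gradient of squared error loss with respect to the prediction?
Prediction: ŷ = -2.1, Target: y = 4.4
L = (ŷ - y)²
∂L/∂ŷ = -13.0

∂L/∂ŷ = 2(ŷ - y) = 2(-2.1 - 4.4) = 2(-6.5) = -13.0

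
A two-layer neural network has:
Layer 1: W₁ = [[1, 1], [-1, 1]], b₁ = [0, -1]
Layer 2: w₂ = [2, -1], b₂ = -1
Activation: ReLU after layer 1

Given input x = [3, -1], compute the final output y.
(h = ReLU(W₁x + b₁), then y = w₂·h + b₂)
y = 3

Layer 1 pre-activation: z₁ = [2, -5]
After ReLU: h = [2, 0]
Layer 2 output: y = 2×2 + -1×0 + -1 = 3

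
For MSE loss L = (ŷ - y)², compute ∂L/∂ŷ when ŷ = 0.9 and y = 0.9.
∂L/∂ŷ = 0.0

∂L/∂ŷ = 2(ŷ - y) = 2(0.9 - 0.9) = 2(0.0) = 0.0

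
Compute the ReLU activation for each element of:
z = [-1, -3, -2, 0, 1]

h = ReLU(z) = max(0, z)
h = [0, 0, 0, 0, 1]

ReLU applied element-wise: max(0,-1)=0, max(0,-3)=0, max(0,-2)=0, max(0,0)=0, max(0,1)=1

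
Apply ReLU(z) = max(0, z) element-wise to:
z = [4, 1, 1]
h = [4, 1, 1]

ReLU applied element-wise: max(0,4)=4, max(0,1)=1, max(0,1)=1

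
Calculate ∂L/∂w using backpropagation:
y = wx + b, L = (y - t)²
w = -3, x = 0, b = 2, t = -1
∂L/∂w = 0

y = wx + b = (-3)(0) + 2 = 2
∂L/∂y = 2(y - t) = 2(2 - -1) = 6
∂y/∂w = x = 0
∂L/∂w = ∂L/∂y · ∂y/∂w = 6 × 0 = 0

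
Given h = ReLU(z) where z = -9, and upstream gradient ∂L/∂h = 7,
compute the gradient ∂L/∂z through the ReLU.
∂L/∂z = 0

h = ReLU(-9) = 0
Since z < 0: ∂h/∂z = 0
∂L/∂z = ∂L/∂h · ∂h/∂z = 7 × 0 = 0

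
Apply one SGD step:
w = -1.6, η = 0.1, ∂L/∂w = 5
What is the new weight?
w_new = -2.1

w_new = w - η·∂L/∂w = -1.6 - 0.1×(5) = -1.6 - (0.5) = -2.1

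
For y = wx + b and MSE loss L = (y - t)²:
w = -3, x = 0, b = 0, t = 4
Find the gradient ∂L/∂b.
∂L/∂b = -8

y = wx + b = (-3)(0) + 0 = 0
∂L/∂y = 2(y - t) = 2(0 - 4) = -8
∂y/∂b = 1
∂L/∂b = ∂L/∂y · ∂y/∂b = -8 × 1 = -8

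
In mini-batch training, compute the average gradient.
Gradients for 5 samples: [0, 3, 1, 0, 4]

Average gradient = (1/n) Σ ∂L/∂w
Average gradient = 1.6

Average = (1/5)(0 + 3 + 1 + 0 + 4) = 8/5 = 1.6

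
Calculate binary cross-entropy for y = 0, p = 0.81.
L = 1.661

L = -0·log(0.81) - 1·log(0.19) = -log(0.19) = 1.661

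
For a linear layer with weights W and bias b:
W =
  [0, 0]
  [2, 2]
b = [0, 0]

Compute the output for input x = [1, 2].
y = [0, 6]

Wx = [0×1 + 0×2, 2×1 + 2×2]
   = [0, 6]
y = Wx + b = [0 + 0, 6 + 0] = [0, 6]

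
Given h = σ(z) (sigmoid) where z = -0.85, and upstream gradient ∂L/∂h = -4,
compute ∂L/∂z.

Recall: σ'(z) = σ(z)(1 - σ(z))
∂L/∂z = -0.8391

σ(-0.85) = 0.2994
σ'(-0.85) = σ(-0.85)(1 - σ(-0.85)) = 0.2994 × 0.7006 = 0.2098
∂L/∂z = ∂L/∂h · σ'(z) = -4 × 0.2098 = -0.8391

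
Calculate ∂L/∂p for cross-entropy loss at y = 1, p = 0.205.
∂L/∂p = -4.878

∂L/∂p = -y/p + (1-y)/(1-p) = -1/0.205 + 0 = -4.878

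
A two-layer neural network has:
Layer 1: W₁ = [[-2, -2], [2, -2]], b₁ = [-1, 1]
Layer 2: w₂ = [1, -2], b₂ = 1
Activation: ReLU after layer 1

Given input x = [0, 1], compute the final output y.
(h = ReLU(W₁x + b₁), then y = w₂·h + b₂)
y = 1

Layer 1 pre-activation: z₁ = [-3, -1]
After ReLU: h = [0, 0]
Layer 2 output: y = 1×0 + -2×0 + 1 = 1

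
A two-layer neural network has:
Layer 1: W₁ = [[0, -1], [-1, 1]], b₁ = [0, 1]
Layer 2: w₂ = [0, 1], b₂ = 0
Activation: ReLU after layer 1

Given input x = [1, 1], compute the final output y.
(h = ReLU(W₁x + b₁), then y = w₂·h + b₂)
y = 1

Layer 1 pre-activation: z₁ = [-1, 1]
After ReLU: h = [0, 1]
Layer 2 output: y = 0×0 + 1×1 + 0 = 1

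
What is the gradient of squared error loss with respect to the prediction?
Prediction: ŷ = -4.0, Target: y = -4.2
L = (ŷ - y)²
∂L/∂ŷ = 0.4

∂L/∂ŷ = 2(ŷ - y) = 2(-4.0 - -4.2) = 2(0.2) = 0.4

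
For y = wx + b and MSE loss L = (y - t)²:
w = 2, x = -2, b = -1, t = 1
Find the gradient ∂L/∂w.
∂L/∂w = 24

y = wx + b = (2)(-2) + -1 = -5
∂L/∂y = 2(y - t) = 2(-5 - 1) = -12
∂y/∂w = x = -2
∂L/∂w = ∂L/∂y · ∂y/∂w = -12 × -2 = 24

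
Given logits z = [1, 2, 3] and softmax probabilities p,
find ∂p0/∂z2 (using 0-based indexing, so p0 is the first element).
∂p0/∂z2 = -0.05989

p = softmax(z) = [0.09003, 0.2447, 0.6652]
p0 = 0.09003, p2 = 0.6652

∂p0/∂z2 = -p0 × p2 = -0.09003 × 0.6652 = -0.05989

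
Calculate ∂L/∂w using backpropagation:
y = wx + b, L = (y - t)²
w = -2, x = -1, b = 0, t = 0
∂L/∂w = -4

y = wx + b = (-2)(-1) + 0 = 2
∂L/∂y = 2(y - t) = 2(2 - 0) = 4
∂y/∂w = x = -1
∂L/∂w = ∂L/∂y · ∂y/∂w = 4 × -1 = -4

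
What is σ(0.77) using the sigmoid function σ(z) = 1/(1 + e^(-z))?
0.6835

sigmoid(0.77) = 1/(1 + e^(-0.77)) = 1/(1 + 0.463) = 0.6835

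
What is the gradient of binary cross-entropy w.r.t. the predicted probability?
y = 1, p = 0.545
∂L/∂p = -1.835

∂L/∂p = -y/p + (1-y)/(1-p) = -1/0.545 + 0 = -1.835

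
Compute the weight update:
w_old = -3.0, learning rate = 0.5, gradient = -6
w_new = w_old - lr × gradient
w_new = 0

w_new = w - η·∂L/∂w = -3.0 - 0.5×(-6) = -3.0 - (-3) = 0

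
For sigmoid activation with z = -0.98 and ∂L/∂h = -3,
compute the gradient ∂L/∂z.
∂L/∂z = -0.5953

σ(-0.98) = 0.2729
σ'(-0.98) = σ(-0.98)(1 - σ(-0.98)) = 0.2729 × 0.7271 = 0.1984
∂L/∂z = ∂L/∂h · σ'(z) = -3 × 0.1984 = -0.5953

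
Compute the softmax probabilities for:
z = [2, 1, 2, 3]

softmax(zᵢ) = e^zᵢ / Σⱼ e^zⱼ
p = [0.1966, 0.0723, 0.1966, 0.5344]

exp(z) = [7.389, 2.718, 7.389, 20.09]
Sum = 37.58
p = [0.1966, 0.0723, 0.1966, 0.5344]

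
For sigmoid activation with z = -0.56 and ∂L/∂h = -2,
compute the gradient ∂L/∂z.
∂L/∂z = -0.4628

σ(-0.56) = 0.3635
σ'(-0.56) = σ(-0.56)(1 - σ(-0.56)) = 0.3635 × 0.6365 = 0.2314
∂L/∂z = ∂L/∂h · σ'(z) = -2 × 0.2314 = -0.4628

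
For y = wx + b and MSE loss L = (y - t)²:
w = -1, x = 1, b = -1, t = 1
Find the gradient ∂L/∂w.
∂L/∂w = -6

y = wx + b = (-1)(1) + -1 = -2
∂L/∂y = 2(y - t) = 2(-2 - 1) = -6
∂y/∂w = x = 1
∂L/∂w = ∂L/∂y · ∂y/∂w = -6 × 1 = -6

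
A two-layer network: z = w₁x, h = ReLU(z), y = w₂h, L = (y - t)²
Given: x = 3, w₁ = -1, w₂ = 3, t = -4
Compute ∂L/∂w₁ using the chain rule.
∂L/∂w₁ = 0

Forward pass:
z = w₁x = -1×3 = -3
h = ReLU(-3) = 0
y = w₂h = 3×0 = 0

Backward pass:
∂L/∂y = 2(y - t) = 2(0 - -4) = 8
∂y/∂h = w₂ = 3
∂h/∂z = 0 (ReLU derivative)
∂z/∂w₁ = x = 3

∂L/∂w₁ = 8 × 3 × 0 × 3 = 0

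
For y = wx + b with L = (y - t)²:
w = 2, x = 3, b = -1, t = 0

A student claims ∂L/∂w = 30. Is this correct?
Correct

y = (2)(3) + -1 = 5
∂L/∂y = 2(y - t) = 2(5 - 0) = 10
∂y/∂w = x = 3
∂L/∂w = 10 × 3 = 30

Claimed value: 30
Correct: The correct gradient is 30.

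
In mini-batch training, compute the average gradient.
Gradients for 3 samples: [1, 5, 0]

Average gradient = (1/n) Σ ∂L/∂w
Average gradient = 2

Average = (1/3)(1 + 5 + 0) = 6/3 = 2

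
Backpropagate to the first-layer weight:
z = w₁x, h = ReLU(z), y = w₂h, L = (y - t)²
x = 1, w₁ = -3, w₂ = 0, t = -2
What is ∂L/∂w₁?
∂L/∂w₁ = 0

Forward pass:
z = w₁x = -3×1 = -3
h = ReLU(-3) = 0
y = w₂h = 0×0 = 0

Backward pass:
∂L/∂y = 2(y - t) = 2(0 - -2) = 4
∂y/∂h = w₂ = 0
∂h/∂z = 0 (ReLU derivative)
∂z/∂w₁ = x = 1

∂L/∂w₁ = 4 × 0 × 0 × 1 = 0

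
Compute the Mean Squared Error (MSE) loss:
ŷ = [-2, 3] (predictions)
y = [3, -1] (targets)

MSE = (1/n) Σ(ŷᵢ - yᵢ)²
MSE = 20.5

MSE = (1/2)((-2-3)² + (3--1)²) = (1/2)(25 + 16) = 20.5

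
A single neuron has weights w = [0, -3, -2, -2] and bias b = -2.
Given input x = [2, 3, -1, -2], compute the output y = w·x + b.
y = -5

y = (0)(2) + (-3)(3) + (-2)(-1) + (-2)(-2) + -2 = -5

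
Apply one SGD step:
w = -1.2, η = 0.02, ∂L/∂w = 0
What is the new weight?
w_new = -1.2

w_new = w - η·∂L/∂w = -1.2 - 0.02×(0) = -1.2 - (0) = -1.2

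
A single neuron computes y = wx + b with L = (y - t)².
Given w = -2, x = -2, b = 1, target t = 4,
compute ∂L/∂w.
∂L/∂w = -4

y = wx + b = (-2)(-2) + 1 = 5
∂L/∂y = 2(y - t) = 2(5 - 4) = 2
∂y/∂w = x = -2
∂L/∂w = ∂L/∂y · ∂y/∂w = 2 × -2 = -4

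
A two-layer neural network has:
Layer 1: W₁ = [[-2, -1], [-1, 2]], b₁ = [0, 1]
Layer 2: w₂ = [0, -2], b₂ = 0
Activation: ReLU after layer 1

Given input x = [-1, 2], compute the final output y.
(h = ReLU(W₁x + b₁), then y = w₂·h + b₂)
y = -12

Layer 1 pre-activation: z₁ = [0, 6]
After ReLU: h = [0, 6]
Layer 2 output: y = 0×0 + -2×6 + 0 = -12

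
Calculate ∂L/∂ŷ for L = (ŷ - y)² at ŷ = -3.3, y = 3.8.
∂L/∂ŷ = -14.2

∂L/∂ŷ = 2(ŷ - y) = 2(-3.3 - 3.8) = 2(-7.1) = -14.2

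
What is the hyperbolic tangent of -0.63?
-0.5581

tanh(-0.63) = (e^(-0.63) - e^(0.63))/(e^(-0.63) + e^(0.63)) = -0.5581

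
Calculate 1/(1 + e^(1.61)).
0.1666

sigmoid(-1.61) = 1/(1 + e^(1.61)) = 1/(1 + 5.003) = 0.1666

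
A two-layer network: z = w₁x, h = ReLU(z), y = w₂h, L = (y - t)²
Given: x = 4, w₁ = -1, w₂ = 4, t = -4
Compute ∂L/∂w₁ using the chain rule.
∂L/∂w₁ = 0

Forward pass:
z = w₁x = -1×4 = -4
h = ReLU(-4) = 0
y = w₂h = 4×0 = 0

Backward pass:
∂L/∂y = 2(y - t) = 2(0 - -4) = 8
∂y/∂h = w₂ = 4
∂h/∂z = 0 (ReLU derivative)
∂z/∂w₁ = x = 4

∂L/∂w₁ = 8 × 4 × 0 × 4 = 0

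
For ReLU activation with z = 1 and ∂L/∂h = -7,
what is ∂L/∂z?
∂L/∂z = -7

h = ReLU(1) = 1
Since z > 0: ∂h/∂z = 1
∂L/∂z = ∂L/∂h · ∂h/∂z = -7 × 1 = -7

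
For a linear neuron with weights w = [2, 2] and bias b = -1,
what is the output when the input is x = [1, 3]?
y = 7

y = (2)(1) + (2)(3) + -1 = 7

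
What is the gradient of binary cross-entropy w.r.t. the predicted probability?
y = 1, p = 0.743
∂L/∂p = -1.346

∂L/∂p = -y/p + (1-y)/(1-p) = -1/0.743 + 0 = -1.346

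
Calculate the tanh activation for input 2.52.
0.9871

tanh(2.52) = (e^(2.52) - e^(-2.52))/(e^(2.52) + e^(-2.52)) = 0.9871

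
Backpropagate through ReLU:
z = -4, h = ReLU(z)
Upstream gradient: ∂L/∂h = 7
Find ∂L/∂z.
∂L/∂z = 0

h = ReLU(-4) = 0
Since z < 0: ∂h/∂z = 0
∂L/∂z = ∂L/∂h · ∂h/∂z = 7 × 0 = 0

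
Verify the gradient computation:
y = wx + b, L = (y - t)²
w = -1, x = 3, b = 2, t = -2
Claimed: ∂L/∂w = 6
Correct

y = (-1)(3) + 2 = -1
∂L/∂y = 2(y - t) = 2(-1 - -2) = 2
∂y/∂w = x = 3
∂L/∂w = 2 × 3 = 6

Claimed value: 6
Correct: The correct gradient is 6.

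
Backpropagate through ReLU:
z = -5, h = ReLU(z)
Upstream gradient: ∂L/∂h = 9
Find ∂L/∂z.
∂L/∂z = 0

h = ReLU(-5) = 0
Since z < 0: ∂h/∂z = 0
∂L/∂z = ∂L/∂h · ∂h/∂z = 9 × 0 = 0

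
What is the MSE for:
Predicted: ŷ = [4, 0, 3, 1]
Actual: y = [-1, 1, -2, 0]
MSE = 13

MSE = (1/4)((4--1)² + (0-1)² + (3--2)² + (1-0)²) = (1/4)(25 + 1 + 25 + 1) = 13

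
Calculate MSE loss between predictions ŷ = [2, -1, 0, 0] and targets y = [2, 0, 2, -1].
MSE = 1.5

MSE = (1/4)((2-2)² + (-1-0)² + (0-2)² + (0--1)²) = (1/4)(0 + 1 + 4 + 1) = 1.5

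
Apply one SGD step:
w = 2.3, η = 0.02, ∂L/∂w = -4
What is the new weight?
w_new = 2.38

w_new = w - η·∂L/∂w = 2.3 - 0.02×(-4) = 2.3 - (-0.08) = 2.38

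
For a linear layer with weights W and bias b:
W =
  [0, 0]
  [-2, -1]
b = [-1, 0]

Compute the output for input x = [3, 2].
y = [-1, -8]

Wx = [0×3 + 0×2, -2×3 + -1×2]
   = [0, -8]
y = Wx + b = [0 + -1, -8 + 0] = [-1, -8]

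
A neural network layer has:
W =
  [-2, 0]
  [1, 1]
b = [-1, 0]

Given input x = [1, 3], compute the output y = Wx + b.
y = [-3, 4]

Wx = [-2×1 + 0×3, 1×1 + 1×3]
   = [-2, 4]
y = Wx + b = [-2 + -1, 4 + 0] = [-3, 4]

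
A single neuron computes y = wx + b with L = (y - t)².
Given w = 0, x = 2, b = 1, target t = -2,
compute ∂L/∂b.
∂L/∂b = 6

y = wx + b = (0)(2) + 1 = 1
∂L/∂y = 2(y - t) = 2(1 - -2) = 6
∂y/∂b = 1
∂L/∂b = ∂L/∂y · ∂y/∂b = 6 × 1 = 6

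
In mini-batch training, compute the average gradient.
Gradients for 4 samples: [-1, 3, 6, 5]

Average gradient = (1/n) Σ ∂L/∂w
Average gradient = 3.25

Average = (1/4)(-1 + 3 + 6 + 5) = 13/4 = 3.25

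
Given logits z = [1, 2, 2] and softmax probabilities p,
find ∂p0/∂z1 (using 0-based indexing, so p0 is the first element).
∂p0/∂z1 = -0.06561

p = softmax(z) = [0.1554, 0.4223, 0.4223]
p0 = 0.1554, p1 = 0.4223

∂p0/∂z1 = -p0 × p1 = -0.1554 × 0.4223 = -0.06561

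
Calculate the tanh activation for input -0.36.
-0.3452

tanh(-0.36) = (e^(-0.36) - e^(0.36))/(e^(-0.36) + e^(0.36)) = -0.3452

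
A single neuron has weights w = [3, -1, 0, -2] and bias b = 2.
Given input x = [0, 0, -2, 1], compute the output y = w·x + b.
y = 0

y = (3)(0) + (-1)(0) + (0)(-2) + (-2)(1) + 2 = 0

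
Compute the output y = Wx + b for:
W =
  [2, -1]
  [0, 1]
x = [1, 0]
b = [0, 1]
y = [2, 1]

Wx = [2×1 + -1×0, 0×1 + 1×0]
   = [2, 0]
y = Wx + b = [2 + 0, 0 + 1] = [2, 1]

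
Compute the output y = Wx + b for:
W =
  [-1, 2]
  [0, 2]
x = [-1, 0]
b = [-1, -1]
y = [0, -1]

Wx = [-1×-1 + 2×0, 0×-1 + 2×0]
   = [1, 0]
y = Wx + b = [1 + -1, 0 + -1] = [0, -1]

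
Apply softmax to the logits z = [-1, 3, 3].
p = [0.0091, 0.4955, 0.4955]

exp(z) = [0.3679, 20.09, 20.09]
Sum = 40.54
p = [0.0091, 0.4955, 0.4955]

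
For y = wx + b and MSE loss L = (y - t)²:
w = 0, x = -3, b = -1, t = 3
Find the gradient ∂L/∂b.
∂L/∂b = -8

y = wx + b = (0)(-3) + -1 = -1
∂L/∂y = 2(y - t) = 2(-1 - 3) = -8
∂y/∂b = 1
∂L/∂b = ∂L/∂y · ∂y/∂b = -8 × 1 = -8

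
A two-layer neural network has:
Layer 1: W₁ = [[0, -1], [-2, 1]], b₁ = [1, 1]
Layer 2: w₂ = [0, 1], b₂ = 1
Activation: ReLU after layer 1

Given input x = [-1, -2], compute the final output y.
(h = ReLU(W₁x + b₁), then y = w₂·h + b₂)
y = 2

Layer 1 pre-activation: z₁ = [3, 1]
After ReLU: h = [3, 1]
Layer 2 output: y = 0×3 + 1×1 + 1 = 2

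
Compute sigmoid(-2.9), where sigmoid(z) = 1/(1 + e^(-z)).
0.05215

sigmoid(-2.9) = 1/(1 + e^(2.9)) = 1/(1 + 18.17) = 0.05215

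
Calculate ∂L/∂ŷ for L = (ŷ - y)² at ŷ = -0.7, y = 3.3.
∂L/∂ŷ = -8.0

∂L/∂ŷ = 2(ŷ - y) = 2(-0.7 - 3.3) = 2(-4.0) = -8.0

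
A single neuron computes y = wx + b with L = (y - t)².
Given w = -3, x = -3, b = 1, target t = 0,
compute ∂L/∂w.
∂L/∂w = -60

y = wx + b = (-3)(-3) + 1 = 10
∂L/∂y = 2(y - t) = 2(10 - 0) = 20
∂y/∂w = x = -3
∂L/∂w = ∂L/∂y · ∂y/∂w = 20 × -3 = -60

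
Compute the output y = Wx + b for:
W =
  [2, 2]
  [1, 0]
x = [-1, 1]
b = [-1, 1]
y = [-1, 0]

Wx = [2×-1 + 2×1, 1×-1 + 0×1]
   = [0, -1]
y = Wx + b = [0 + -1, -1 + 1] = [-1, 0]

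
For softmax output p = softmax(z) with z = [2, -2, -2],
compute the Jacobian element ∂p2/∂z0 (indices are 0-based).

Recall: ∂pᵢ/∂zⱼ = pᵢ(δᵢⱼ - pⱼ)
∂p2/∂z0 = -0.01704

p = softmax(z) = [0.9647, 0.01767, 0.01767]
p2 = 0.01767, p0 = 0.9647

∂p2/∂z0 = -p2 × p0 = -0.01767 × 0.9647 = -0.01704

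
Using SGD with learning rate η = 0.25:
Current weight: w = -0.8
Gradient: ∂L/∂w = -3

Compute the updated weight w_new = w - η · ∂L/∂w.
w_new = -0.05

w_new = w - η·∂L/∂w = -0.8 - 0.25×(-3) = -0.8 - (-0.75) = -0.05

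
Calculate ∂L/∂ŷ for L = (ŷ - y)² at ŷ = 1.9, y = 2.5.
∂L/∂ŷ = -1.2

∂L/∂ŷ = 2(ŷ - y) = 2(1.9 - 2.5) = 2(-0.6) = -1.2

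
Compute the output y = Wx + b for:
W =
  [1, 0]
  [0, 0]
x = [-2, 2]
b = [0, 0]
y = [-2, 0]

Wx = [1×-2 + 0×2, 0×-2 + 0×2]
   = [-2, 0]
y = Wx + b = [-2 + 0, 0 + 0] = [-2, 0]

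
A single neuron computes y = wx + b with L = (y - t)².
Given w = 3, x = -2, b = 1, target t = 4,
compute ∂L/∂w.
∂L/∂w = 36

y = wx + b = (3)(-2) + 1 = -5
∂L/∂y = 2(y - t) = 2(-5 - 4) = -18
∂y/∂w = x = -2
∂L/∂w = ∂L/∂y · ∂y/∂w = -18 × -2 = 36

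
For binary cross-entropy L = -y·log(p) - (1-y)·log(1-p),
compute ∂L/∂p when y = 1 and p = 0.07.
∂L/∂p = -14.29

∂L/∂p = -y/p + (1-y)/(1-p) = -1/0.07 + 0 = -14.29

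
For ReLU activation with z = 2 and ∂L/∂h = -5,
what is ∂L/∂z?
∂L/∂z = -5

h = ReLU(2) = 2
Since z > 0: ∂h/∂z = 1
∂L/∂z = ∂L/∂h · ∂h/∂z = -5 × 1 = -5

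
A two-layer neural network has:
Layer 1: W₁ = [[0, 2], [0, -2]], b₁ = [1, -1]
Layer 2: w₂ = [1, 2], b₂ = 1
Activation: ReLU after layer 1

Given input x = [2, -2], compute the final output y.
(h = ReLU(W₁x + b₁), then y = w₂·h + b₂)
y = 7

Layer 1 pre-activation: z₁ = [-3, 3]
After ReLU: h = [0, 3]
Layer 2 output: y = 1×0 + 2×3 + 1 = 7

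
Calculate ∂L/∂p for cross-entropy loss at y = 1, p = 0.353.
∂L/∂p = -2.833

∂L/∂p = -y/p + (1-y)/(1-p) = -1/0.353 + 0 = -2.833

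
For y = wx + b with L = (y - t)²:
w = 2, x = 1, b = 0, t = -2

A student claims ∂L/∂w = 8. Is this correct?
Correct

y = (2)(1) + 0 = 2
∂L/∂y = 2(y - t) = 2(2 - -2) = 8
∂y/∂w = x = 1
∂L/∂w = 8 × 1 = 8

Claimed value: 8
Correct: The correct gradient is 8.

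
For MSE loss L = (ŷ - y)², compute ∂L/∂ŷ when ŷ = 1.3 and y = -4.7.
∂L/∂ŷ = 12.0

∂L/∂ŷ = 2(ŷ - y) = 2(1.3 - -4.7) = 2(6.0) = 12.0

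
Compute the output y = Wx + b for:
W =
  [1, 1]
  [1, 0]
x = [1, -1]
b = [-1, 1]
y = [-1, 2]

Wx = [1×1 + 1×-1, 1×1 + 0×-1]
   = [0, 1]
y = Wx + b = [0 + -1, 1 + 1] = [-1, 2]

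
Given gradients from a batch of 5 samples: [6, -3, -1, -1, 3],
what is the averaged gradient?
Average gradient = 0.8

Average = (1/5)(6 + -3 + -1 + -1 + 3) = 4/5 = 0.8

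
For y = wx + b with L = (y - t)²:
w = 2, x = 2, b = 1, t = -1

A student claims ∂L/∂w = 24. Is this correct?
Correct

y = (2)(2) + 1 = 5
∂L/∂y = 2(y - t) = 2(5 - -1) = 12
∂y/∂w = x = 2
∂L/∂w = 12 × 2 = 24

Claimed value: 24
Correct: The correct gradient is 24.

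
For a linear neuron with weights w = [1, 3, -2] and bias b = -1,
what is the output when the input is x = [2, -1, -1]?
y = 0

y = (1)(2) + (3)(-1) + (-2)(-1) + -1 = 0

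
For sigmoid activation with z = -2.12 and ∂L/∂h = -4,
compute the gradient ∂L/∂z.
∂L/∂z = -0.3827

σ(-2.12) = 0.1072
σ'(-2.12) = σ(-2.12)(1 - σ(-2.12)) = 0.1072 × 0.8928 = 0.09568
∂L/∂z = ∂L/∂h · σ'(z) = -4 × 0.09568 = -0.3827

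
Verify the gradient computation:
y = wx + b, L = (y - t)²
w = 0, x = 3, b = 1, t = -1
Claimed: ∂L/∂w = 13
Incorrect

y = (0)(3) + 1 = 1
∂L/∂y = 2(y - t) = 2(1 - -1) = 4
∂y/∂w = x = 3
∂L/∂w = 4 × 3 = 12

Claimed value: 13
Incorrect: The correct gradient is 12.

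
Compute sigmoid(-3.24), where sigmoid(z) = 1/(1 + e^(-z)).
0.03769

sigmoid(-3.24) = 1/(1 + e^(3.24)) = 1/(1 + 25.53) = 0.03769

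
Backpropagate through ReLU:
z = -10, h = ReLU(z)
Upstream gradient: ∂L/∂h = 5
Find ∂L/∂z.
∂L/∂z = 0

h = ReLU(-10) = 0
Since z < 0: ∂h/∂z = 0
∂L/∂z = ∂L/∂h · ∂h/∂z = 5 × 0 = 0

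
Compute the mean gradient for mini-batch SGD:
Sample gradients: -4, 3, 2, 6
Average gradient = 1.75

Average = (1/4)(-4 + 3 + 2 + 6) = 7/4 = 1.75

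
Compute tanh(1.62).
0.9246

tanh(1.62) = (e^(1.62) - e^(-1.62))/(e^(1.62) + e^(-1.62)) = 0.9246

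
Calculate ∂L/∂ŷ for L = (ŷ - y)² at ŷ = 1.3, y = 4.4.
∂L/∂ŷ = -6.2

∂L/∂ŷ = 2(ŷ - y) = 2(1.3 - 4.4) = 2(-3.1) = -6.2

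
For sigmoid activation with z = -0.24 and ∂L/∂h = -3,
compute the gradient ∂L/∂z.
∂L/∂z = -0.7393

σ(-0.24) = 0.4403
σ'(-0.24) = σ(-0.24)(1 - σ(-0.24)) = 0.4403 × 0.5597 = 0.2464
∂L/∂z = ∂L/∂h · σ'(z) = -3 × 0.2464 = -0.7393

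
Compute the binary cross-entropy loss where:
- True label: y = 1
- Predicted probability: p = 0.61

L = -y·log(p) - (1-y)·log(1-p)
L = 0.4943

L = -1·log(0.61) - 0·log(0.39) = -log(0.61) = 0.4943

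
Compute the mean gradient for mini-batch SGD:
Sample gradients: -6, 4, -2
Average gradient = -1.333

Average = (1/3)(-6 + 4 + -2) = -4/3 = -1.333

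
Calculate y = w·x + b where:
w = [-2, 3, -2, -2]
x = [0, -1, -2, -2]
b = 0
y = 5

y = (-2)(0) + (3)(-1) + (-2)(-2) + (-2)(-2) + 0 = 5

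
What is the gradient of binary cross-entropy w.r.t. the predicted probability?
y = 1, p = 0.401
∂L/∂p = -2.494

∂L/∂p = -y/p + (1-y)/(1-p) = -1/0.401 + 0 = -2.494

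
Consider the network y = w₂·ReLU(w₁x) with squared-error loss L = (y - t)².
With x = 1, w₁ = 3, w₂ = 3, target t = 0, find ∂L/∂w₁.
∂L/∂w₁ = 54

Forward pass:
z = w₁x = 3×1 = 3
h = ReLU(3) = 3
y = w₂h = 3×3 = 9

Backward pass:
∂L/∂y = 2(y - t) = 2(9 - 0) = 18
∂y/∂h = w₂ = 3
∂h/∂z = 1 (ReLU derivative)
∂z/∂w₁ = x = 1

∂L/∂w₁ = 18 × 3 × 1 × 1 = 54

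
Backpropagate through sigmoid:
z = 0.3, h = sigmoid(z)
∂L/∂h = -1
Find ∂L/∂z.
∂L/∂z = -0.2445

σ(0.3) = 0.5744
σ'(0.3) = σ(0.3)(1 - σ(0.3)) = 0.5744 × 0.4256 = 0.2445
∂L/∂z = ∂L/∂h · σ'(z) = -1 × 0.2445 = -0.2445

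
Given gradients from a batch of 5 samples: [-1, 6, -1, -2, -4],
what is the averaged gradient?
Average gradient = -0.4

Average = (1/5)(-1 + 6 + -1 + -2 + -4) = -2/5 = -0.4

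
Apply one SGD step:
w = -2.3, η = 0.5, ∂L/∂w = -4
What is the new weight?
w_new = -0.3

w_new = w - η·∂L/∂w = -2.3 - 0.5×(-4) = -2.3 - (-2) = -0.3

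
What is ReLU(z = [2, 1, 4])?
h = [2, 1, 4]

ReLU applied element-wise: max(0,2)=2, max(0,1)=1, max(0,4)=4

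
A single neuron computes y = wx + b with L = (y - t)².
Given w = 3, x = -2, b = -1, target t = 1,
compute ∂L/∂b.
∂L/∂b = -16

y = wx + b = (3)(-2) + -1 = -7
∂L/∂y = 2(y - t) = 2(-7 - 1) = -16
∂y/∂b = 1
∂L/∂b = ∂L/∂y · ∂y/∂b = -16 × 1 = -16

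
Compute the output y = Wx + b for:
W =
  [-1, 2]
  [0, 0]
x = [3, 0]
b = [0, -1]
y = [-3, -1]

Wx = [-1×3 + 2×0, 0×3 + 0×0]
   = [-3, 0]
y = Wx + b = [-3 + 0, 0 + -1] = [-3, -1]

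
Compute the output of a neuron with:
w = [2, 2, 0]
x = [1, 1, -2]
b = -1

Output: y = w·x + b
y = 3

y = (2)(1) + (2)(1) + (0)(-2) + -1 = 3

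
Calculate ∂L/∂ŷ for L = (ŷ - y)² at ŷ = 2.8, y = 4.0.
∂L/∂ŷ = -2.4

∂L/∂ŷ = 2(ŷ - y) = 2(2.8 - 4.0) = 2(-1.2) = -2.4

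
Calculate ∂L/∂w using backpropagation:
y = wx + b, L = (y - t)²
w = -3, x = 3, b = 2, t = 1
∂L/∂w = -48

y = wx + b = (-3)(3) + 2 = -7
∂L/∂y = 2(y - t) = 2(-7 - 1) = -16
∂y/∂w = x = 3
∂L/∂w = ∂L/∂y · ∂y/∂w = -16 × 3 = -48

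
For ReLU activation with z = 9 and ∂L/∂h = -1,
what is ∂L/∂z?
∂L/∂z = -1

h = ReLU(9) = 9
Since z > 0: ∂h/∂z = 1
∂L/∂z = ∂L/∂h · ∂h/∂z = -1 × 1 = -1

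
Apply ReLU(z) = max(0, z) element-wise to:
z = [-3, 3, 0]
h = [0, 3, 0]

ReLU applied element-wise: max(0,-3)=0, max(0,3)=3, max(0,0)=0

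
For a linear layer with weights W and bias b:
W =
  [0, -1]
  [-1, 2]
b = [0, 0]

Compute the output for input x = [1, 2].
y = [-2, 3]

Wx = [0×1 + -1×2, -1×1 + 2×2]
   = [-2, 3]
y = Wx + b = [-2 + 0, 3 + 0] = [-2, 3]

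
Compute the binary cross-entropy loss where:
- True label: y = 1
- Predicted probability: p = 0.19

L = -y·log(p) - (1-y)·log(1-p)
L = 1.661

L = -1·log(0.19) - 0·log(0.81) = -log(0.19) = 1.661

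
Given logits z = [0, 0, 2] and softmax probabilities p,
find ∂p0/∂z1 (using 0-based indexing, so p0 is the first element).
∂p0/∂z1 = -0.01134

p = softmax(z) = [0.1065, 0.1065, 0.787]
p0 = 0.1065, p1 = 0.1065

∂p0/∂z1 = -p0 × p1 = -0.1065 × 0.1065 = -0.01134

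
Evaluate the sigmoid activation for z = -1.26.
0.221

sigmoid(-1.26) = 1/(1 + e^(1.26)) = 1/(1 + 3.525) = 0.221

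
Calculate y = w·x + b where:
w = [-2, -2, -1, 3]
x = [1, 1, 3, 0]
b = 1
y = -6

y = (-2)(1) + (-2)(1) + (-1)(3) + (3)(0) + 1 = -6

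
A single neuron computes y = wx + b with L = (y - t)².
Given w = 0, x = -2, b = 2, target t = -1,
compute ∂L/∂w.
∂L/∂w = -12

y = wx + b = (0)(-2) + 2 = 2
∂L/∂y = 2(y - t) = 2(2 - -1) = 6
∂y/∂w = x = -2
∂L/∂w = ∂L/∂y · ∂y/∂w = 6 × -2 = -12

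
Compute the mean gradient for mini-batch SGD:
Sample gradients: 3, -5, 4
Average gradient = 0.6667

Average = (1/3)(3 + -5 + 4) = 2/3 = 0.6667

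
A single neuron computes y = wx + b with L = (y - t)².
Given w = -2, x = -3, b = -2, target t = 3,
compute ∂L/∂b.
∂L/∂b = 2

y = wx + b = (-2)(-3) + -2 = 4
∂L/∂y = 2(y - t) = 2(4 - 3) = 2
∂y/∂b = 1
∂L/∂b = ∂L/∂y · ∂y/∂b = 2 × 1 = 2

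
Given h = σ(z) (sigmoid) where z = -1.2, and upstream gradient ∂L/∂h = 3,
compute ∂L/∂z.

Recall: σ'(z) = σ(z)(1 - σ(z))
∂L/∂z = 0.5337

σ(-1.2) = 0.2315
σ'(-1.2) = σ(-1.2)(1 - σ(-1.2)) = 0.2315 × 0.7685 = 0.1779
∂L/∂z = ∂L/∂h · σ'(z) = 3 × 0.1779 = 0.5337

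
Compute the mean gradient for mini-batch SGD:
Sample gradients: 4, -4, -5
Average gradient = -1.667

Average = (1/3)(4 + -4 + -5) = -5/3 = -1.667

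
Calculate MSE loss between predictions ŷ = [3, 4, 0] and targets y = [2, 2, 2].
MSE = 3

MSE = (1/3)((3-2)² + (4-2)² + (0-2)²) = (1/3)(1 + 4 + 4) = 3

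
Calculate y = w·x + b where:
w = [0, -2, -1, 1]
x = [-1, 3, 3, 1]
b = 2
y = -6

y = (0)(-1) + (-2)(3) + (-1)(3) + (1)(1) + 2 = -6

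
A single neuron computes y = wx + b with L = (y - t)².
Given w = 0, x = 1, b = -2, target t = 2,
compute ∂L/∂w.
∂L/∂w = -8

y = wx + b = (0)(1) + -2 = -2
∂L/∂y = 2(y - t) = 2(-2 - 2) = -8
∂y/∂w = x = 1
∂L/∂w = ∂L/∂y · ∂y/∂w = -8 × 1 = -8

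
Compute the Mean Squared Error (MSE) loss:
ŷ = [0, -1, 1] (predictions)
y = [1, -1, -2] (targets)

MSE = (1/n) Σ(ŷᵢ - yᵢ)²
MSE = 3.333

MSE = (1/3)((0-1)² + (-1--1)² + (1--2)²) = (1/3)(1 + 0 + 9) = 3.333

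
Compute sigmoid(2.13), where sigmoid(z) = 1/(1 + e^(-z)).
0.8938

sigmoid(2.13) = 1/(1 + e^(-2.13)) = 1/(1 + 0.1188) = 0.8938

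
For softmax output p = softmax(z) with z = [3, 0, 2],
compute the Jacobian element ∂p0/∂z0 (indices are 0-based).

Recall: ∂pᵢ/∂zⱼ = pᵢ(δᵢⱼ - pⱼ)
∂p0/∂z0 = 0.2078

p = softmax(z) = [0.7054, 0.03512, 0.2595]
p0 = 0.7054

∂p0/∂z0 = p0(1 - p0) = 0.7054 × (1 - 0.7054) = 0.2078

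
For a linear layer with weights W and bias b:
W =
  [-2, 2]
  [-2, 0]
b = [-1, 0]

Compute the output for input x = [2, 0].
y = [-5, -4]

Wx = [-2×2 + 2×0, -2×2 + 0×0]
   = [-4, -4]
y = Wx + b = [-4 + -1, -4 + 0] = [-5, -4]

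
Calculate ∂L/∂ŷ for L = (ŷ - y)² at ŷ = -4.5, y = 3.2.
∂L/∂ŷ = -15.4

∂L/∂ŷ = 2(ŷ - y) = 2(-4.5 - 3.2) = 2(-7.7) = -15.4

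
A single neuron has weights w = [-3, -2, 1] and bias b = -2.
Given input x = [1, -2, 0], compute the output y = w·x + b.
y = -1

y = (-3)(1) + (-2)(-2) + (1)(0) + -2 = -1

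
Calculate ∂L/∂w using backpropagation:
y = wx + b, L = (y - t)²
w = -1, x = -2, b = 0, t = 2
∂L/∂w = 0

y = wx + b = (-1)(-2) + 0 = 2
∂L/∂y = 2(y - t) = 2(2 - 2) = 0
∂y/∂w = x = -2
∂L/∂w = ∂L/∂y · ∂y/∂w = 0 × -2 = 0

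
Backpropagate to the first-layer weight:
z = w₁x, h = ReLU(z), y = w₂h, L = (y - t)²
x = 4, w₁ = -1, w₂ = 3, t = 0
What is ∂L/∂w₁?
∂L/∂w₁ = 0

Forward pass:
z = w₁x = -1×4 = -4
h = ReLU(-4) = 0
y = w₂h = 3×0 = 0

Backward pass:
∂L/∂y = 2(y - t) = 2(0 - 0) = 0
∂y/∂h = w₂ = 3
∂h/∂z = 0 (ReLU derivative)
∂z/∂w₁ = x = 4

∂L/∂w₁ = 0 × 3 × 0 × 4 = 0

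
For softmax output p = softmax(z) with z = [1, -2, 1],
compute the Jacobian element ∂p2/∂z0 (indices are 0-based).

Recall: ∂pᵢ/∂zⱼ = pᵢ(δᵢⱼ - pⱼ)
∂p2/∂z0 = -0.238

p = softmax(z) = [0.4879, 0.02429, 0.4879]
p2 = 0.4879, p0 = 0.4879

∂p2/∂z0 = -p2 × p0 = -0.4879 × 0.4879 = -0.238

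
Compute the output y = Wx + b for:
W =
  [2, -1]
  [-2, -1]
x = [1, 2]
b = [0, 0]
y = [0, -4]

Wx = [2×1 + -1×2, -2×1 + -1×2]
   = [0, -4]
y = Wx + b = [0 + 0, -4 + 0] = [0, -4]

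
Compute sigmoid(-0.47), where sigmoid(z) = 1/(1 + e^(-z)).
0.3846

sigmoid(-0.47) = 1/(1 + e^(0.47)) = 1/(1 + 1.6) = 0.3846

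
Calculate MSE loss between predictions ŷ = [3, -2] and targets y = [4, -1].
MSE = 1

MSE = (1/2)((3-4)² + (-2--1)²) = (1/2)(1 + 1) = 1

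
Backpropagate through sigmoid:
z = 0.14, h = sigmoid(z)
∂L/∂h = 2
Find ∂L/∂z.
∂L/∂z = 0.4976

σ(0.14) = 0.5349
σ'(0.14) = σ(0.14)(1 - σ(0.14)) = 0.5349 × 0.4651 = 0.2488
∂L/∂z = ∂L/∂h · σ'(z) = 2 × 0.2488 = 0.4976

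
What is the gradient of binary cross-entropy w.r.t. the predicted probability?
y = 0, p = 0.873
∂L/∂p = 7.874

∂L/∂p = -y/p + (1-y)/(1-p) = 0 + 1/0.127 = 7.874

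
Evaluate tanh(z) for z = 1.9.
0.9562

tanh(1.9) = (e^(1.9) - e^(-1.9))/(e^(1.9) + e^(-1.9)) = 0.9562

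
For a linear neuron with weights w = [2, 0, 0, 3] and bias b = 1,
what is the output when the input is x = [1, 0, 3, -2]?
y = -3

y = (2)(1) + (0)(0) + (0)(3) + (3)(-2) + 1 = -3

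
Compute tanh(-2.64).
-0.9899

tanh(-2.64) = (e^(-2.64) - e^(2.64))/(e^(-2.64) + e^(2.64)) = -0.9899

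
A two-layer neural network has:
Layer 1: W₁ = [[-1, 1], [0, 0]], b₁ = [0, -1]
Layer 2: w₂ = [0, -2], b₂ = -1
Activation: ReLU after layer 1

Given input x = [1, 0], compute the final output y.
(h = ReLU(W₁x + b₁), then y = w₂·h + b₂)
y = -1

Layer 1 pre-activation: z₁ = [-1, -1]
After ReLU: h = [0, 0]
Layer 2 output: y = 0×0 + -2×0 + -1 = -1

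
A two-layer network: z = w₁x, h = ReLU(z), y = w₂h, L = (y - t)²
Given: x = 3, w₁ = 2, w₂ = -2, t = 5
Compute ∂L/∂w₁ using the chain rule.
∂L/∂w₁ = 204

Forward pass:
z = w₁x = 2×3 = 6
h = ReLU(6) = 6
y = w₂h = -2×6 = -12

Backward pass:
∂L/∂y = 2(y - t) = 2(-12 - 5) = -34
∂y/∂h = w₂ = -2
∂h/∂z = 1 (ReLU derivative)
∂z/∂w₁ = x = 3

∂L/∂w₁ = -34 × -2 × 1 × 3 = 204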